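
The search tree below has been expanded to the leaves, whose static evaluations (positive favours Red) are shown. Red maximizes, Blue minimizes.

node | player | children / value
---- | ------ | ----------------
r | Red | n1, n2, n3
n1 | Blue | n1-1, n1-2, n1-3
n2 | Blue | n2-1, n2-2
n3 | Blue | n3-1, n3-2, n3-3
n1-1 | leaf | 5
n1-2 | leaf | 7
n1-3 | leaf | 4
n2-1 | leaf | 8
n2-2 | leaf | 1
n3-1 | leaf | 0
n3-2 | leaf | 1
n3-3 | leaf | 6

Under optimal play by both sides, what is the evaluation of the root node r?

4

n1 (Blue): min(5, 7, 4) = 4
n2 (Blue): min(8, 1) = 1
n3 (Blue): min(0, 1, 6) = 0
r (Red): max(4, 1, 0) = 4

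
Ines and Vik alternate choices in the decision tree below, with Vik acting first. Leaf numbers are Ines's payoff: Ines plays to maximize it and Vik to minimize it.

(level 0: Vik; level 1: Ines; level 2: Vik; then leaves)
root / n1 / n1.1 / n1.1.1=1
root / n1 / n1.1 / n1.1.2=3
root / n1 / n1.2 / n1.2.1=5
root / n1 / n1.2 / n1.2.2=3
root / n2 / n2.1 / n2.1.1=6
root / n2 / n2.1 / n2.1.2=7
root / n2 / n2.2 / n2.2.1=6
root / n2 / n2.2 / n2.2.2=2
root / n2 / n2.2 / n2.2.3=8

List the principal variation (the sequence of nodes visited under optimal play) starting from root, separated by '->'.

n1.1 (Vik): min(1, 3) = 1
n1.2 (Vik): min(5, 3) = 3
n1 (Ines): max(1, 3) = 3
n2.1 (Vik): min(6, 7) = 6
n2.2 (Vik): min(6, 2, 8) = 2
n2 (Ines): max(6, 2) = 6
root (Vik): min(3, 6) = 3
At root, Vik picks n1 (lowest: 3).
At n1, Ines picks n1.2 (highest: 3).
At n1.2, Vik picks n1.2.2 (lowest: 3).
Terminal value 3.

root -> n1 -> n1.2 -> n1.2.2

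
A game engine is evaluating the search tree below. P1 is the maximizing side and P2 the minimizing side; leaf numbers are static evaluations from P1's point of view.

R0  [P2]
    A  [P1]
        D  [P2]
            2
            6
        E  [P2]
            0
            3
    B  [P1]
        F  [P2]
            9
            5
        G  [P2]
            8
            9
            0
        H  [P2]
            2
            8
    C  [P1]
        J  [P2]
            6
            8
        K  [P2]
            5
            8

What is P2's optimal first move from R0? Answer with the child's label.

A

D (P2): min(2, 6) = 2
E (P2): min(0, 3) = 0
A (P1): max(2, 0) = 2
F (P2): min(9, 5) = 5
G (P2): min(8, 9, 0) = 0
H (P2): min(2, 8) = 2
B (P1): max(5, 0, 2) = 5
J (P2): min(6, 8) = 6
K (P2): min(5, 8) = 5
C (P1): max(6, 5) = 6
R0 (P2): min(2, 5, 6) = 2
P2 at R0 wants the lowest of {A=2, B=5, C=6}, so chooses A.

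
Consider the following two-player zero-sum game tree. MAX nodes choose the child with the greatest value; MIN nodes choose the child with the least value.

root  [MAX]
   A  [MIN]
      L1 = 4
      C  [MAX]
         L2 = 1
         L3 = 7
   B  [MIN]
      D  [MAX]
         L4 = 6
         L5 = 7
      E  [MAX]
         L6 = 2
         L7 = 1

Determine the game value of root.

C (MAX): max(1, 7) = 7
A (MIN): min(4, 7) = 4
D (MAX): max(6, 7) = 7
E (MAX): max(2, 1) = 2
B (MIN): min(7, 2) = 2
root (MAX): max(4, 2) = 4

4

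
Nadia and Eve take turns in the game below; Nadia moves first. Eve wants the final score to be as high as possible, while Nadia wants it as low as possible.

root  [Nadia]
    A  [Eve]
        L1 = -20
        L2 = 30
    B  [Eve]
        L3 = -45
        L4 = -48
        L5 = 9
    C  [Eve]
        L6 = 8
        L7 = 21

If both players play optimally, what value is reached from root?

A (Eve): max(-20, 30) = 30
B (Eve): max(-45, -48, 9) = 9
C (Eve): max(8, 21) = 21
root (Nadia): min(30, 9, 21) = 9

9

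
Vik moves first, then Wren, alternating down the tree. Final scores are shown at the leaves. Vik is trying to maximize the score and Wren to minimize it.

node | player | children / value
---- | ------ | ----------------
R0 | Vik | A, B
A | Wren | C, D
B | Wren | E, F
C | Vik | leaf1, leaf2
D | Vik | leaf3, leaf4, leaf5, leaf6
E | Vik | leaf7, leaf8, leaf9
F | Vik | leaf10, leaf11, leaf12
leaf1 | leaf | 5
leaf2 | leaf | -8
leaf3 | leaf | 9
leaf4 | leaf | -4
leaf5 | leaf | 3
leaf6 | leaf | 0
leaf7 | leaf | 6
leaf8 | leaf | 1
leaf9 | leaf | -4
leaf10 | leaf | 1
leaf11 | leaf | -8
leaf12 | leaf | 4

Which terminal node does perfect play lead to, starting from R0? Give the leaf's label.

C (Vik): max(5, -8) = 5
D (Vik): max(9, -4, 3, 0) = 9
A (Wren): min(5, 9) = 5
E (Vik): max(6, 1, -4) = 6
F (Vik): max(1, -8, 4) = 4
B (Wren): min(6, 4) = 4
R0 (Vik): max(5, 4) = 5
At R0, Vik picks A (highest: 5).
At A, Wren picks C (lowest: 5).
At C, Vik picks leaf1 (highest: 5).
Terminal value 5.

leaf1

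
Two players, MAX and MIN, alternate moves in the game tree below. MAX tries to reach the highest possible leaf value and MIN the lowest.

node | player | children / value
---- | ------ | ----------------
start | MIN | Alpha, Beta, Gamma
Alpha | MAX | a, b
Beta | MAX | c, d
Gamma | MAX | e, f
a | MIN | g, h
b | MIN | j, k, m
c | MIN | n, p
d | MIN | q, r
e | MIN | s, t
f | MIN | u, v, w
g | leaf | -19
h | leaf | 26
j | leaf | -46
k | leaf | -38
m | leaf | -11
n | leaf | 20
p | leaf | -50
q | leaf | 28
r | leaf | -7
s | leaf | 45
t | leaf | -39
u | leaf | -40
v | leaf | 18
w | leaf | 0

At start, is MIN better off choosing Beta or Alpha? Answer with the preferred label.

c (MIN): min(20, -50) = -50
d (MIN): min(28, -7) = -7
Beta (MAX): max(-50, -7) = -7
a (MIN): min(-19, 26) = -19
b (MIN): min(-46, -38, -11) = -46
Alpha (MAX): max(-19, -46) = -19
MIN prefers the lower value; Beta=-7, Alpha=-19. Alpha is better since -19 < -7.

Alpha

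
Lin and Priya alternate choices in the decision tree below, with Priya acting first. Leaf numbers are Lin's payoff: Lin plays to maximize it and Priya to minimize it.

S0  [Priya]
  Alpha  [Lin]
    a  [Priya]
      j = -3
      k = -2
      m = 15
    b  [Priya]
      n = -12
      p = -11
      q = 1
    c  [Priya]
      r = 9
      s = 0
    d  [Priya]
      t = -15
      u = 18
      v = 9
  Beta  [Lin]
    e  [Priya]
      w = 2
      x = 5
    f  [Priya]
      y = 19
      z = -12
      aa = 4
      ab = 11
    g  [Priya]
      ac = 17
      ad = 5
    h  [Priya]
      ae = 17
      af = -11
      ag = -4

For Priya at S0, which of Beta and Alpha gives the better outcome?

e (Priya): min(2, 5) = 2
f (Priya): min(19, -12, 4, 11) = -12
g (Priya): min(17, 5) = 5
h (Priya): min(17, -11, -4) = -11
Beta (Lin): max(2, -12, 5, -11) = 5
a (Priya): min(-3, -2, 15) = -3
b (Priya): min(-12, -11, 1) = -12
c (Priya): min(9, 0) = 0
d (Priya): min(-15, 18, 9) = -15
Alpha (Lin): max(-3, -12, 0, -15) = 0
Priya prefers the lower value; Beta=5, Alpha=0. Alpha is better since 0 < 5.

Alpha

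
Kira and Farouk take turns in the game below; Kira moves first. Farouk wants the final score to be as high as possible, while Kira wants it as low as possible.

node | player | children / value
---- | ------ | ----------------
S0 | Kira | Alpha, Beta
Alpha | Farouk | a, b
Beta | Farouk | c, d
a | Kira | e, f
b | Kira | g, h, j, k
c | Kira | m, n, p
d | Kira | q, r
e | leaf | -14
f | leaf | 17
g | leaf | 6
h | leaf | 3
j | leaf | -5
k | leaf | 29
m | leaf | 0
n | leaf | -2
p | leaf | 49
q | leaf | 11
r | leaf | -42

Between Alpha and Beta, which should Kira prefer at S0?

a (Kira): min(-14, 17) = -14
b (Kira): min(6, 3, -5, 29) = -5
Alpha (Farouk): max(-14, -5) = -5
c (Kira): min(0, -2, 49) = -2
d (Kira): min(11, -42) = -42
Beta (Farouk): max(-2, -42) = -2
Kira prefers the lower value; Alpha=-5, Beta=-2. Alpha is better since -5 < -2.

Alpha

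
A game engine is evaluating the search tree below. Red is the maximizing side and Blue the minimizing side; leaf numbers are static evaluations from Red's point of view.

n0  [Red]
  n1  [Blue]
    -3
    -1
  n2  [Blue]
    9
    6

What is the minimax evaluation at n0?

n1 (Blue): min(-3, -1) = -3
n2 (Blue): min(9, 6) = 6
n0 (Red): max(-3, 6) = 6

6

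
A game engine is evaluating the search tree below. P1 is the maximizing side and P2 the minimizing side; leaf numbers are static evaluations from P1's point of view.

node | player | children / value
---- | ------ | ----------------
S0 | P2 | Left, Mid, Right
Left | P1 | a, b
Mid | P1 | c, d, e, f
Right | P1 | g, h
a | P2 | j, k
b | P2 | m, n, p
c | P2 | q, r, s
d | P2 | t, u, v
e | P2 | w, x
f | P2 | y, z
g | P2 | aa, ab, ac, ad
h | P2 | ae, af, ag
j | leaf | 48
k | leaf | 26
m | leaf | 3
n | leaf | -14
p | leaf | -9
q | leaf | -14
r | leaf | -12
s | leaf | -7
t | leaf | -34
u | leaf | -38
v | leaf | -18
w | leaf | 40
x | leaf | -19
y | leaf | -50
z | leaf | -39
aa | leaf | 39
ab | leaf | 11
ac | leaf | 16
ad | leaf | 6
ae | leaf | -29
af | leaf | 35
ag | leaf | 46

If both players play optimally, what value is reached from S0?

-14

a (P2): min(48, 26) = 26
b (P2): min(3, -14, -9) = -14
Left (P1): max(26, -14) = 26
c (P2): min(-14, -12, -7) = -14
d (P2): min(-34, -38, -18) = -38
e (P2): min(40, -19) = -19
f (P2): min(-50, -39) = -50
Mid (P1): max(-14, -38, -19, -50) = -14
g (P2): min(39, 11, 16, 6) = 6
h (P2): min(-29, 35, 46) = -29
Right (P1): max(6, -29) = 6
S0 (P2): min(26, -14, 6) = -14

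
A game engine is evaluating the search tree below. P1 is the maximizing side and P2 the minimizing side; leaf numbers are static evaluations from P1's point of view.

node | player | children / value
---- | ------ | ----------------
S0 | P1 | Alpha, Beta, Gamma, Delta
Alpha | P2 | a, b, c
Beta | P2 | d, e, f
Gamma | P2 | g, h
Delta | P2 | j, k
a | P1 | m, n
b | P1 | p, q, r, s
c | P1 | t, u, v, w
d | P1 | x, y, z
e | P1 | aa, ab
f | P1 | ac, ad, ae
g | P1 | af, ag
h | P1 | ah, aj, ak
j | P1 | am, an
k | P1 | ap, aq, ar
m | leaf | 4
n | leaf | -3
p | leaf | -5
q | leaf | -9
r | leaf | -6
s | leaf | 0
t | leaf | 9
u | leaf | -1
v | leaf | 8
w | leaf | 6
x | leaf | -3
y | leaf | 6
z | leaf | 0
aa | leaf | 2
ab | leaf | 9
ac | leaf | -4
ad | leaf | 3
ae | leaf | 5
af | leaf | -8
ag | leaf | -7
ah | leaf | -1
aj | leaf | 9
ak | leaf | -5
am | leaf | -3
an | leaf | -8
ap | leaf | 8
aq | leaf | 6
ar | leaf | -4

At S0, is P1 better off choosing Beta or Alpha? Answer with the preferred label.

d (P1): max(-3, 6, 0) = 6
e (P1): max(2, 9) = 9
f (P1): max(-4, 3, 5) = 5
Beta (P2): min(6, 9, 5) = 5
a (P1): max(4, -3) = 4
b (P1): max(-5, -9, -6, 0) = 0
c (P1): max(9, -1, 8, 6) = 9
Alpha (P2): min(4, 0, 9) = 0
P1 prefers the higher value; Beta=5, Alpha=0. Beta is better since 5 > 0.

Beta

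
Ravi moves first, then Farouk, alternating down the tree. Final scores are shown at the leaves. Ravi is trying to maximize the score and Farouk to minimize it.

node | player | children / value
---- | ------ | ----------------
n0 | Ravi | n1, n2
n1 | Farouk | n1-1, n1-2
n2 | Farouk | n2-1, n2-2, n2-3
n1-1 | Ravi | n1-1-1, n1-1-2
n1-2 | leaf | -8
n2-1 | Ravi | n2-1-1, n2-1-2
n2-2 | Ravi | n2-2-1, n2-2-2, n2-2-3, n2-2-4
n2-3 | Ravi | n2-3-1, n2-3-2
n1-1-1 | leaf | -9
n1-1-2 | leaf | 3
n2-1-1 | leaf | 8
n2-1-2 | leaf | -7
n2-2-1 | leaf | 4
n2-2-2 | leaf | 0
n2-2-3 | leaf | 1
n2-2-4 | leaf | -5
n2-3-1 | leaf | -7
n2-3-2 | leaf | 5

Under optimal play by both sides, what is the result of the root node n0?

4

n1-1 (Ravi): max(-9, 3) = 3
n1 (Farouk): min(3, -8) = -8
n2-1 (Ravi): max(8, -7) = 8
n2-2 (Ravi): max(4, 0, 1, -5) = 4
n2-3 (Ravi): max(-7, 5) = 5
n2 (Farouk): min(8, 4, 5) = 4
n0 (Ravi): max(-8, 4) = 4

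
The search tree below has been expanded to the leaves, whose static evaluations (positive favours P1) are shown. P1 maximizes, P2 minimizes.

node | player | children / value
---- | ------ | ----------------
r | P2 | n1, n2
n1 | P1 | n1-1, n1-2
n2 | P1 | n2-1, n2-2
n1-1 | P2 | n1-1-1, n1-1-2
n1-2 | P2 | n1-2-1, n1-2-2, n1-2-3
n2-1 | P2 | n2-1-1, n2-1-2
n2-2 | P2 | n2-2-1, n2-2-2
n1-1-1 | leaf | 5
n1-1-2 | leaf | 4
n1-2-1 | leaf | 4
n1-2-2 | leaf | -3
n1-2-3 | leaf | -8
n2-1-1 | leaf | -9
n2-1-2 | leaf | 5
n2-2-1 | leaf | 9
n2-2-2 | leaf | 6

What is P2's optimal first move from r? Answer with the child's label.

n1

n1-1 (P2): min(5, 4) = 4
n1-2 (P2): min(4, -3, -8) = -8
n1 (P1): max(4, -8) = 4
n2-1 (P2): min(-9, 5) = -9
n2-2 (P2): min(9, 6) = 6
n2 (P1): max(-9, 6) = 6
r (P2): min(4, 6) = 4
P2 at r wants the lowest of {n1=4, n2=6}, so chooses n1.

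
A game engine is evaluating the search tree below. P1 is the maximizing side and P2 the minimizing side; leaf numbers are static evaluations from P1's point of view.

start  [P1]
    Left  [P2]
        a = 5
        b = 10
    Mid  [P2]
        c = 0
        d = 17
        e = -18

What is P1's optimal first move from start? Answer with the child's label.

Left

Left (P2): min(5, 10) = 5
Mid (P2): min(0, 17, -18) = -18
start (P1): max(5, -18) = 5
P1 at start wants the highest of {Left=5, Mid=-18}, so chooses Left.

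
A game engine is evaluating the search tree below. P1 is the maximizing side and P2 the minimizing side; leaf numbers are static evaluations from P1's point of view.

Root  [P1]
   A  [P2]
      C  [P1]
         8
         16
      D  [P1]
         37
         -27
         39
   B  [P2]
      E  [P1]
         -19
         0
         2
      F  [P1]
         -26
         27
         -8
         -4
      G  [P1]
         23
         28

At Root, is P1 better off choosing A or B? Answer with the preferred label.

C (P1): max(8, 16) = 16
D (P1): max(37, -27, 39) = 39
A (P2): min(16, 39) = 16
E (P1): max(-19, 0, 2) = 2
F (P1): max(-26, 27, -8, -4) = 27
G (P1): max(23, 28) = 28
B (P2): min(2, 27, 28) = 2
P1 prefers the higher value; A=16, B=2. A is better since 16 > 2.

A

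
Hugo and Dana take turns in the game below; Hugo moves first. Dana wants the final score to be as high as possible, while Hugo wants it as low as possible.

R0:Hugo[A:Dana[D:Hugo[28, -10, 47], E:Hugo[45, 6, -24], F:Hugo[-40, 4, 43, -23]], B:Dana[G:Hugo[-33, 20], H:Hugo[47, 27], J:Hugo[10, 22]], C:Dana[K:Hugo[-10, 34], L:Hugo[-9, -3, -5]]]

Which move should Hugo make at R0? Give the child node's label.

A

D (Hugo): min(28, -10, 47) = -10
E (Hugo): min(45, 6, -24) = -24
F (Hugo): min(-40, 4, 43, -23) = -40
A (Dana): max(-10, -24, -40) = -10
G (Hugo): min(-33, 20) = -33
H (Hugo): min(47, 27) = 27
J (Hugo): min(10, 22) = 10
B (Dana): max(-33, 27, 10) = 27
K (Hugo): min(-10, 34) = -10
L (Hugo): min(-9, -3, -5) = -9
C (Dana): max(-10, -9) = -9
R0 (Hugo): min(-10, 27, -9) = -10
Hugo at R0 wants the lowest of {A=-10, B=27, C=-9}, so chooses A.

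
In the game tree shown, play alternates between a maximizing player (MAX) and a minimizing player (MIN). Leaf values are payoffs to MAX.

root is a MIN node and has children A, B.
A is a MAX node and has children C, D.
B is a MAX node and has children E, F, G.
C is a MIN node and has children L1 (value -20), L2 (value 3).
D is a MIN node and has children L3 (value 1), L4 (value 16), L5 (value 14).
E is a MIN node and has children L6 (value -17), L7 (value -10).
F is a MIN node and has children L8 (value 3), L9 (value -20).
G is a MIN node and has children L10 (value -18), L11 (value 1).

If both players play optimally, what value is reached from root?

C (MIN): min(-20, 3) = -20
D (MIN): min(1, 16, 14) = 1
A (MAX): max(-20, 1) = 1
E (MIN): min(-17, -10) = -17
F (MIN): min(3, -20) = -20
G (MIN): min(-18, 1) = -18
B (MAX): max(-17, -20, -18) = -17
root (MIN): min(1, -17) = -17

-17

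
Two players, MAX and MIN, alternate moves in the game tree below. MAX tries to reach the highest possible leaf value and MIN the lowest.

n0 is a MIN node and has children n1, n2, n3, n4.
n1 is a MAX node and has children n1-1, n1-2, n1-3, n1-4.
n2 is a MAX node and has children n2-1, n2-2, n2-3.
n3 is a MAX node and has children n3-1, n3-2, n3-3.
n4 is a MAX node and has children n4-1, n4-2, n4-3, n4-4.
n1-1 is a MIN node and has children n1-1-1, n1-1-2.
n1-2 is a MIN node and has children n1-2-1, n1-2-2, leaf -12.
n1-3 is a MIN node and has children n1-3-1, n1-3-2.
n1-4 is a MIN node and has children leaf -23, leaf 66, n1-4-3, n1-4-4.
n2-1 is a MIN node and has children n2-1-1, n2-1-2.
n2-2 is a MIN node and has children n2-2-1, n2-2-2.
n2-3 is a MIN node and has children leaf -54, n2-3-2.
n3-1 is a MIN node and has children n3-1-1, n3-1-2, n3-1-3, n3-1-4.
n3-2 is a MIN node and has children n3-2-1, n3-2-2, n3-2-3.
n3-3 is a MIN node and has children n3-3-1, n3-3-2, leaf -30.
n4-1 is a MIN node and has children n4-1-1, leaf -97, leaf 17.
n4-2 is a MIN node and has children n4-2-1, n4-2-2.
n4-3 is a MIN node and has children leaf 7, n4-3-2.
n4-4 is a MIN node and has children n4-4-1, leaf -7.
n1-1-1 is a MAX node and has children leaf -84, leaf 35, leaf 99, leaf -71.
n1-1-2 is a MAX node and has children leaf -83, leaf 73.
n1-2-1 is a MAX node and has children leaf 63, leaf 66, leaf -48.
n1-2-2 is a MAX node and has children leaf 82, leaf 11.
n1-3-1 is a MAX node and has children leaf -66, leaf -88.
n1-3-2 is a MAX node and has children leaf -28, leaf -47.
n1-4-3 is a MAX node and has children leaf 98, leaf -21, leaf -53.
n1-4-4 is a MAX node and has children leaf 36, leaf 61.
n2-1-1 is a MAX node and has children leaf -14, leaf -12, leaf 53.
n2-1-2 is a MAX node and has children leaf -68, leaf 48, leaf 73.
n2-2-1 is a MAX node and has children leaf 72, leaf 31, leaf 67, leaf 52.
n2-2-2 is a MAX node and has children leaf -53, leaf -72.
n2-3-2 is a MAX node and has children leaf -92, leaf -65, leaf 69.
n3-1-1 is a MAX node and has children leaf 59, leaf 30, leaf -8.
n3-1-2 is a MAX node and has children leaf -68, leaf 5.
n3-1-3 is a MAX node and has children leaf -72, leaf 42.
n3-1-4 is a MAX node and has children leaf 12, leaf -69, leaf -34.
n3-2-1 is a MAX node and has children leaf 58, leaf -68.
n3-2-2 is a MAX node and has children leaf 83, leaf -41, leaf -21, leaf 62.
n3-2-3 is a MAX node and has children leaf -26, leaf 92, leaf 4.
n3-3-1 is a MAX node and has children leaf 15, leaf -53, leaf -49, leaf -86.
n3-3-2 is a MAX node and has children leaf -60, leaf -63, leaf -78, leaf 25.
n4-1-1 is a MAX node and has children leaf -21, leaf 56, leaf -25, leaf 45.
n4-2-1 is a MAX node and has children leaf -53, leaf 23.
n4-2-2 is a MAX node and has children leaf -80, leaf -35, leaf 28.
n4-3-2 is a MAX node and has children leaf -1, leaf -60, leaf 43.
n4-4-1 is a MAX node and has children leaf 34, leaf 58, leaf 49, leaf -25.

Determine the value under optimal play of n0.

n1-1-1 (MAX): max(-84, 35, 99, -71) = 99
n1-1-2 (MAX): max(-83, 73) = 73
n1-1 (MIN): min(99, 73) = 73
n1-2-1 (MAX): max(63, 66, -48) = 66
n1-2-2 (MAX): max(82, 11) = 82
n1-2 (MIN): min(66, 82, -12) = -12
n1-3-1 (MAX): max(-66, -88) = -66
n1-3-2 (MAX): max(-28, -47) = -28
n1-3 (MIN): min(-66, -28) = -66
n1-4-3 (MAX): max(98, -21, -53) = 98
n1-4-4 (MAX): max(36, 61) = 61
n1-4 (MIN): min(-23, 66, 98, 61) = -23
n1 (MAX): max(73, -12, -66, -23) = 73
n2-1-1 (MAX): max(-14, -12, 53) = 53
n2-1-2 (MAX): max(-68, 48, 73) = 73
n2-1 (MIN): min(53, 73) = 53
n2-2-1 (MAX): max(72, 31, 67, 52) = 72
n2-2-2 (MAX): max(-53, -72) = -53
n2-2 (MIN): min(72, -53) = -53
n2-3-2 (MAX): max(-92, -65, 69) = 69
n2-3 (MIN): min(-54, 69) = -54
n2 (MAX): max(53, -53, -54) = 53
n3-1-1 (MAX): max(59, 30, -8) = 59
n3-1-2 (MAX): max(-68, 5) = 5
n3-1-3 (MAX): max(-72, 42) = 42
n3-1-4 (MAX): max(12, -69, -34) = 12
n3-1 (MIN): min(59, 5, 42, 12) = 5
n3-2-1 (MAX): max(58, -68) = 58
n3-2-2 (MAX): max(83, -41, -21, 62) = 83
n3-2-3 (MAX): max(-26, 92, 4) = 92
n3-2 (MIN): min(58, 83, 92) = 58
n3-3-1 (MAX): max(15, -53, -49, -86) = 15
n3-3-2 (MAX): max(-60, -63, -78, 25) = 25
n3-3 (MIN): min(15, 25, -30) = -30
n3 (MAX): max(5, 58, -30) = 58
n4-1-1 (MAX): max(-21, 56, -25, 45) = 56
n4-1 (MIN): min(56, -97, 17) = -97
n4-2-1 (MAX): max(-53, 23) = 23
n4-2-2 (MAX): max(-80, -35, 28) = 28
n4-2 (MIN): min(23, 28) = 23
n4-3-2 (MAX): max(-1, -60, 43) = 43
n4-3 (MIN): min(7, 43) = 7
n4-4-1 (MAX): max(34, 58, 49, -25) = 58
n4-4 (MIN): min(58, -7) = -7
n4 (MAX): max(-97, 23, 7, -7) = 23
n0 (MIN): min(73, 53, 58, 23) = 23

23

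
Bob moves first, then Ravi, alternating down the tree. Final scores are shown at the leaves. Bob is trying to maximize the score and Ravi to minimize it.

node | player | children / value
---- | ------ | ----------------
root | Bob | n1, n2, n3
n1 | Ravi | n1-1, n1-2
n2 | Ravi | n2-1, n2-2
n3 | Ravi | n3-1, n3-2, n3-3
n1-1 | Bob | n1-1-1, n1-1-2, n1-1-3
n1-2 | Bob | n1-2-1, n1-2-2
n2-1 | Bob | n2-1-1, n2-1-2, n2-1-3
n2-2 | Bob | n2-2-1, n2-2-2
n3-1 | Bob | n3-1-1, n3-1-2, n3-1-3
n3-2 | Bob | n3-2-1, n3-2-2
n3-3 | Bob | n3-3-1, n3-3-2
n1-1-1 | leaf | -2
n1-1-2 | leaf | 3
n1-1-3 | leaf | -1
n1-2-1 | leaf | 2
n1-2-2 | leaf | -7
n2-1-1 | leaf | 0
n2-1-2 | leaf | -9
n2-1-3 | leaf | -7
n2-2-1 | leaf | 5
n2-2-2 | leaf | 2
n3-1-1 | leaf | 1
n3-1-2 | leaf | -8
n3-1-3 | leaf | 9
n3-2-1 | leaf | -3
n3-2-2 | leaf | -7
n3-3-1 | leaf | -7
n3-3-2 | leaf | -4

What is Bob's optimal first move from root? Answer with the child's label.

n1

n1-1 (Bob): max(-2, 3, -1) = 3
n1-2 (Bob): max(2, -7) = 2
n1 (Ravi): min(3, 2) = 2
n2-1 (Bob): max(0, -9, -7) = 0
n2-2 (Bob): max(5, 2) = 5
n2 (Ravi): min(0, 5) = 0
n3-1 (Bob): max(1, -8, 9) = 9
n3-2 (Bob): max(-3, -7) = -3
n3-3 (Bob): max(-7, -4) = -4
n3 (Ravi): min(9, -3, -4) = -4
root (Bob): max(2, 0, -4) = 2
Bob at root wants the highest of {n1=2, n2=0, n3=-4}, so chooses n1.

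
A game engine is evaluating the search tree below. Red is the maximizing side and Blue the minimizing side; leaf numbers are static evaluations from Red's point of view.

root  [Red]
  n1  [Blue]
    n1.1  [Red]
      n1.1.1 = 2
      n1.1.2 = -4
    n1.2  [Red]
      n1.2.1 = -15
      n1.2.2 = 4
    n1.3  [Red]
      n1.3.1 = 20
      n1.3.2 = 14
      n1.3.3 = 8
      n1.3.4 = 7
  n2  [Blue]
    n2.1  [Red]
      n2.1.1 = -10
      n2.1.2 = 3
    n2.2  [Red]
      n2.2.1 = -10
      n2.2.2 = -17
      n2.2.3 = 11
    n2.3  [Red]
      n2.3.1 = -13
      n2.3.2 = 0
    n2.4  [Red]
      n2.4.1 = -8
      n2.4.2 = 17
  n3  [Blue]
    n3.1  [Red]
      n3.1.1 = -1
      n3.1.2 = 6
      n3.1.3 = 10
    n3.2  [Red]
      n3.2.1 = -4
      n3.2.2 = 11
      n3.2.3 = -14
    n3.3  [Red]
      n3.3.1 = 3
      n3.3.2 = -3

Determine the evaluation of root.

n1.1 (Red): max(2, -4) = 2
n1.2 (Red): max(-15, 4) = 4
n1.3 (Red): max(20, 14, 8, 7) = 20
n1 (Blue): min(2, 4, 20) = 2
n2.1 (Red): max(-10, 3) = 3
n2.2 (Red): max(-10, -17, 11) = 11
n2.3 (Red): max(-13, 0) = 0
n2.4 (Red): max(-8, 17) = 17
n2 (Blue): min(3, 11, 0, 17) = 0
n3.1 (Red): max(-1, 6, 10) = 10
n3.2 (Red): max(-4, 11, -14) = 11
n3.3 (Red): max(3, -3) = 3
n3 (Blue): min(10, 11, 3) = 3
root (Red): max(2, 0, 3) = 3

3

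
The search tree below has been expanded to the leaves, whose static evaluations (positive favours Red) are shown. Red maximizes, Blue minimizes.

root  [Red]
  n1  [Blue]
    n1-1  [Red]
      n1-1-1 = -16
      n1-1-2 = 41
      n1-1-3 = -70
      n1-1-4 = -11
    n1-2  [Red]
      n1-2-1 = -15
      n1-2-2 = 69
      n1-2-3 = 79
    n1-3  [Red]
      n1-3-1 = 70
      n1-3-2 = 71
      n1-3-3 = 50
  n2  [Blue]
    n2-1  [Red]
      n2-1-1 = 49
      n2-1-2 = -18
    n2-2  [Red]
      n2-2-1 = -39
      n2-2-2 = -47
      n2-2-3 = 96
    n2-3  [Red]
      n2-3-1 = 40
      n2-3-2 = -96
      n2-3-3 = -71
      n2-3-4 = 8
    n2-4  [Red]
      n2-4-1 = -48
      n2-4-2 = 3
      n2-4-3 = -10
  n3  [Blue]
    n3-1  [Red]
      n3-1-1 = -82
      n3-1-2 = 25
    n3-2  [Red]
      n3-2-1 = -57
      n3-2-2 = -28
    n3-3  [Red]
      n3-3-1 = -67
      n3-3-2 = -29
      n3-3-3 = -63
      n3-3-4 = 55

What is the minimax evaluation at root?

41

n1-1 (Red): max(-16, 41, -70, -11) = 41
n1-2 (Red): max(-15, 69, 79) = 79
n1-3 (Red): max(70, 71, 50) = 71
n1 (Blue): min(41, 79, 71) = 41
n2-1 (Red): max(49, -18) = 49
n2-2 (Red): max(-39, -47, 96) = 96
n2-3 (Red): max(40, -96, -71, 8) = 40
n2-4 (Red): max(-48, 3, -10) = 3
n2 (Blue): min(49, 96, 40, 3) = 3
n3-1 (Red): max(-82, 25) = 25
n3-2 (Red): max(-57, -28) = -28
n3-3 (Red): max(-67, -29, -63, 55) = 55
n3 (Blue): min(25, -28, 55) = -28
root (Red): max(41, 3, -28) = 41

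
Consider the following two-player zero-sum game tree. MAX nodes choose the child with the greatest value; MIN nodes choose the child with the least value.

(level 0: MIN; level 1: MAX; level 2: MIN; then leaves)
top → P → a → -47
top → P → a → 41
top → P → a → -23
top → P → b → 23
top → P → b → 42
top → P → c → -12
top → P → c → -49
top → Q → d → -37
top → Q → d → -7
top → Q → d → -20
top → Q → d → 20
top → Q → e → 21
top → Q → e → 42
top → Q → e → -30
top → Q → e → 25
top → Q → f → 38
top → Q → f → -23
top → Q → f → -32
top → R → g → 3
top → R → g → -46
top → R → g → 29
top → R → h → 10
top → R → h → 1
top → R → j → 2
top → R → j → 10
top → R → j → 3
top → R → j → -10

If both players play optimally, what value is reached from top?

a (MIN): min(-47, 41, -23) = -47
b (MIN): min(23, 42) = 23
c (MIN): min(-12, -49) = -49
P (MAX): max(-47, 23, -49) = 23
d (MIN): min(-37, -7, -20, 20) = -37
e (MIN): min(21, 42, -30, 25) = -30
f (MIN): min(38, -23, -32) = -32
Q (MAX): max(-37, -30, -32) = -30
g (MIN): min(3, -46, 29) = -46
h (MIN): min(10, 1) = 1
j (MIN): min(2, 10, 3, -10) = -10
R (MAX): max(-46, 1, -10) = 1
top (MIN): min(23, -30, 1) = -30

-30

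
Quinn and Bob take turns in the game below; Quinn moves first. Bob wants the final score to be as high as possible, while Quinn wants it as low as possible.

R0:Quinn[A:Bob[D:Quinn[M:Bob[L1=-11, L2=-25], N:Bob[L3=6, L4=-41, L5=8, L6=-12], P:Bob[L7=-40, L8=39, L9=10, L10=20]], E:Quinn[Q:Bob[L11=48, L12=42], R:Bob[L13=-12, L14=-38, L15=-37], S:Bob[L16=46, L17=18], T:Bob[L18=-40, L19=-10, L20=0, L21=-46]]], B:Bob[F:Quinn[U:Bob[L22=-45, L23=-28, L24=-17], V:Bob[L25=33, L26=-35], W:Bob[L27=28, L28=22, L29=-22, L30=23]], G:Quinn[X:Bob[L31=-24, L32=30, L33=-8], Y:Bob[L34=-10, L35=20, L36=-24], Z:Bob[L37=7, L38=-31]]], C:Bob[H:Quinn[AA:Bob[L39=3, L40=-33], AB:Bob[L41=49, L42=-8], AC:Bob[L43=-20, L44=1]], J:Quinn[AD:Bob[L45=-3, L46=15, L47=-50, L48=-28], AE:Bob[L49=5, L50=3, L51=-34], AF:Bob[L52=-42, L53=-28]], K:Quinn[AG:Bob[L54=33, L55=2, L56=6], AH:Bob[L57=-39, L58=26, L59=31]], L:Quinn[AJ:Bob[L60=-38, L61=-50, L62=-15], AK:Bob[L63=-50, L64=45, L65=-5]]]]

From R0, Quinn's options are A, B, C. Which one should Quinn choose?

M (Bob): max(-11, -25) = -11
N (Bob): max(6, -41, 8, -12) = 8
P (Bob): max(-40, 39, 10, 20) = 39
D (Quinn): min(-11, 8, 39) = -11
Q (Bob): max(48, 42) = 48
R (Bob): max(-12, -38, -37) = -12
S (Bob): max(46, 18) = 46
T (Bob): max(-40, -10, 0, -46) = 0
E (Quinn): min(48, -12, 46, 0) = -12
A (Bob): max(-11, -12) = -11
U (Bob): max(-45, -28, -17) = -17
V (Bob): max(33, -35) = 33
W (Bob): max(28, 22, -22, 23) = 28
F (Quinn): min(-17, 33, 28) = -17
X (Bob): max(-24, 30, -8) = 30
Y (Bob): max(-10, 20, -24) = 20
Z (Bob): max(7, -31) = 7
G (Quinn): min(30, 20, 7) = 7
B (Bob): max(-17, 7) = 7
AA (Bob): max(3, -33) = 3
AB (Bob): max(49, -8) = 49
AC (Bob): max(-20, 1) = 1
H (Quinn): min(3, 49, 1) = 1
AD (Bob): max(-3, 15, -50, -28) = 15
AE (Bob): max(5, 3, -34) = 5
AF (Bob): max(-42, -28) = -28
J (Quinn): min(15, 5, -28) = -28
AG (Bob): max(33, 2, 6) = 33
AH (Bob): max(-39, 26, 31) = 31
K (Quinn): min(33, 31) = 31
AJ (Bob): max(-38, -50, -15) = -15
AK (Bob): max(-50, 45, -5) = 45
L (Quinn): min(-15, 45) = -15
C (Bob): max(1, -28, 31, -15) = 31
R0 (Quinn): min(-11, 7, 31) = -11
Quinn at R0 wants the lowest of {A=-11, B=7, C=31}, so chooses A.

A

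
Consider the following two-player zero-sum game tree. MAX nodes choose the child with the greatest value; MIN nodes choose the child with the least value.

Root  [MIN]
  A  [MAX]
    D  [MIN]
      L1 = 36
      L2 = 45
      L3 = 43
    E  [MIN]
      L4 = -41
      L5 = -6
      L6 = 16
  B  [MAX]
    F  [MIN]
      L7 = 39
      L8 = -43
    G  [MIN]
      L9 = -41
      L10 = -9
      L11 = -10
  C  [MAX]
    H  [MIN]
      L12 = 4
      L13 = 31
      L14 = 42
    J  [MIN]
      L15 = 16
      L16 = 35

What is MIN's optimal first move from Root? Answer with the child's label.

B

D (MIN): min(36, 45, 43) = 36
E (MIN): min(-41, -6, 16) = -41
A (MAX): max(36, -41) = 36
F (MIN): min(39, -43) = -43
G (MIN): min(-41, -9, -10) = -41
B (MAX): max(-43, -41) = -41
H (MIN): min(4, 31, 42) = 4
J (MIN): min(16, 35) = 16
C (MAX): max(4, 16) = 16
Root (MIN): min(36, -41, 16) = -41
MIN at Root wants the lowest of {A=36, B=-41, C=16}, so chooses B.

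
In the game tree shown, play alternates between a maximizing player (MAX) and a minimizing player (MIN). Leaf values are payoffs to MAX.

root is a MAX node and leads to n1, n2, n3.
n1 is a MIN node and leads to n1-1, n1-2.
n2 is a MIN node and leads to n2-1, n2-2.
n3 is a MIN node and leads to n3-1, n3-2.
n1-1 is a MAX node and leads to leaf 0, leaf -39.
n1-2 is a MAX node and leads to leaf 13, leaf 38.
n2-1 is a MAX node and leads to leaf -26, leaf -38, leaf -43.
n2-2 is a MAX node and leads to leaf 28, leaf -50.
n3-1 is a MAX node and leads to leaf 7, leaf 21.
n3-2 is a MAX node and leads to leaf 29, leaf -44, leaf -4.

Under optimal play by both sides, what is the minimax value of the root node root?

21

n1-1 (MAX): max(0, -39) = 0
n1-2 (MAX): max(13, 38) = 38
n1 (MIN): min(0, 38) = 0
n2-1 (MAX): max(-26, -38, -43) = -26
n2-2 (MAX): max(28, -50) = 28
n2 (MIN): min(-26, 28) = -26
n3-1 (MAX): max(7, 21) = 21
n3-2 (MAX): max(29, -44, -4) = 29
n3 (MIN): min(21, 29) = 21
root (MAX): max(0, -26, 21) = 21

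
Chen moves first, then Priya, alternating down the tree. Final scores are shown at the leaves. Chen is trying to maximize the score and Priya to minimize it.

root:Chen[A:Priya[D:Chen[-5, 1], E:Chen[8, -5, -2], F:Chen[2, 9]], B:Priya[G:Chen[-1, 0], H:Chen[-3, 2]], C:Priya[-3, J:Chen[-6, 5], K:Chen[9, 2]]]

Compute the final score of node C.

-3

J (Chen): max(-6, 5) = 5
K (Chen): max(9, 2) = 9
C (Priya): min(-3, 5, 9) = -3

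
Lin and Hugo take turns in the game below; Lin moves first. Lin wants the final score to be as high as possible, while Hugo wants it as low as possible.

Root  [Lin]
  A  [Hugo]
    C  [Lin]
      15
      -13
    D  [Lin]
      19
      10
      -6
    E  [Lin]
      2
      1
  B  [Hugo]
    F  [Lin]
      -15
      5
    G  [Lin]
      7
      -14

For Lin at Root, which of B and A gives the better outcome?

F (Lin): max(-15, 5) = 5
G (Lin): max(7, -14) = 7
B (Hugo): min(5, 7) = 5
C (Lin): max(15, -13) = 15
D (Lin): max(19, 10, -6) = 19
E (Lin): max(2, 1) = 2
A (Hugo): min(15, 19, 2) = 2
Lin prefers the higher value; B=5, A=2. B is better since 5 > 2.

B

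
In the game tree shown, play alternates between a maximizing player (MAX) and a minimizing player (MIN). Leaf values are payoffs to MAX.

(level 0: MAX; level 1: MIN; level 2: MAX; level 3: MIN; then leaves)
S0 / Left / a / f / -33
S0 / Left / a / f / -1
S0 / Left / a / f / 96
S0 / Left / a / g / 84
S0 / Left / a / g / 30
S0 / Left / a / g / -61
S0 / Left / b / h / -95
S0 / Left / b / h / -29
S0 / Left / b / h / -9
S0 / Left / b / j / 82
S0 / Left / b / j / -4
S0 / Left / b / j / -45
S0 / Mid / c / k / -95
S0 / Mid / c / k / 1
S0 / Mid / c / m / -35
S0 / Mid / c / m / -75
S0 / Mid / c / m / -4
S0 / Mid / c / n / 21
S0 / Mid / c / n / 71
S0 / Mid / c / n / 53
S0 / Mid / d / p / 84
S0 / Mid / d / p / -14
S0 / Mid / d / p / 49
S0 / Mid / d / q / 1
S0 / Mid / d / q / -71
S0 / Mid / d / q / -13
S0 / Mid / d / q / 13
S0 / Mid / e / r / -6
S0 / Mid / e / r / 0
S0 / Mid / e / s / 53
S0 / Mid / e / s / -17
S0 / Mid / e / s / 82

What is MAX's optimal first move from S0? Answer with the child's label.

f (MIN): min(-33, -1, 96) = -33
g (MIN): min(84, 30, -61) = -61
a (MAX): max(-33, -61) = -33
h (MIN): min(-95, -29, -9) = -95
j (MIN): min(82, -4, -45) = -45
b (MAX): max(-95, -45) = -45
Left (MIN): min(-33, -45) = -45
k (MIN): min(-95, 1) = -95
m (MIN): min(-35, -75, -4) = -75
n (MIN): min(21, 71, 53) = 21
c (MAX): max(-95, -75, 21) = 21
p (MIN): min(84, -14, 49) = -14
q (MIN): min(1, -71, -13, 13) = -71
d (MAX): max(-14, -71) = -14
r (MIN): min(-6, 0) = -6
s (MIN): min(53, -17, 82) = -17
e (MAX): max(-6, -17) = -6
Mid (MIN): min(21, -14, -6) = -14
S0 (MAX): max(-45, -14) = -14
MAX at S0 wants the highest of {Left=-45, Mid=-14}, so chooses Mid.

Mid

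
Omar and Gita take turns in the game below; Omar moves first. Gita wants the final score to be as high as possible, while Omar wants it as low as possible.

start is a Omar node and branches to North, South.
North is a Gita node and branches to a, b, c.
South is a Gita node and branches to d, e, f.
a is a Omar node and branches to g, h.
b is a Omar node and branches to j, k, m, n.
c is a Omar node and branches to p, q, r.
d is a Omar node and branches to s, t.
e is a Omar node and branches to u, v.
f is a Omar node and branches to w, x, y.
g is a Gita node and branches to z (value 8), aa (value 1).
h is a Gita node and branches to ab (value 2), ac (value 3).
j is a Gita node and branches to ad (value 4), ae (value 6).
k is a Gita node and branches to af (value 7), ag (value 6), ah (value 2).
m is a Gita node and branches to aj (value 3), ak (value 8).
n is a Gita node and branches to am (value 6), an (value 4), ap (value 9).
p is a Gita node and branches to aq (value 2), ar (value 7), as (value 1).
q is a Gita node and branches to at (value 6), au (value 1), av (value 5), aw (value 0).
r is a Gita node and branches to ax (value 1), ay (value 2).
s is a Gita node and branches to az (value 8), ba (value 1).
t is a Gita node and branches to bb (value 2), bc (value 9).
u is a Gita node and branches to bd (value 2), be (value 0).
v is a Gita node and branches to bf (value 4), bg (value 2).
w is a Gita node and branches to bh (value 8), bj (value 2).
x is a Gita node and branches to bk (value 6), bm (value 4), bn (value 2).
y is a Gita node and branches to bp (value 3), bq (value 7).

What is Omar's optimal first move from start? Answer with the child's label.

North

g (Gita): max(8, 1) = 8
h (Gita): max(2, 3) = 3
a (Omar): min(8, 3) = 3
j (Gita): max(4, 6) = 6
k (Gita): max(7, 6, 2) = 7
m (Gita): max(3, 8) = 8
n (Gita): max(6, 4, 9) = 9
b (Omar): min(6, 7, 8, 9) = 6
p (Gita): max(2, 7, 1) = 7
q (Gita): max(6, 1, 5, 0) = 6
r (Gita): max(1, 2) = 2
c (Omar): min(7, 6, 2) = 2
North (Gita): max(3, 6, 2) = 6
s (Gita): max(8, 1) = 8
t (Gita): max(2, 9) = 9
d (Omar): min(8, 9) = 8
u (Gita): max(2, 0) = 2
v (Gita): max(4, 2) = 4
e (Omar): min(2, 4) = 2
w (Gita): max(8, 2) = 8
x (Gita): max(6, 4, 2) = 6
y (Gita): max(3, 7) = 7
f (Omar): min(8, 6, 7) = 6
South (Gita): max(8, 2, 6) = 8
start (Omar): min(6, 8) = 6
Omar at start wants the lowest of {North=6, South=8}, so chooses North.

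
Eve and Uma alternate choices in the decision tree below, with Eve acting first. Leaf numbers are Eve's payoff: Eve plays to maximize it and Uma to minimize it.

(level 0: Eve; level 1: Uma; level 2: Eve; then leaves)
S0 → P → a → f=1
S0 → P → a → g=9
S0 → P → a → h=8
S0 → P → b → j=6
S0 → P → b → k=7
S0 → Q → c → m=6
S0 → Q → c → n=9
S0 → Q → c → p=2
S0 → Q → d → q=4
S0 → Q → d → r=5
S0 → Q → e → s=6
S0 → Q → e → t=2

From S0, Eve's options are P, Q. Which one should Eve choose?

P

a (Eve): max(1, 9, 8) = 9
b (Eve): max(6, 7) = 7
P (Uma): min(9, 7) = 7
c (Eve): max(6, 9, 2) = 9
d (Eve): max(4, 5) = 5
e (Eve): max(6, 2) = 6
Q (Uma): min(9, 5, 6) = 5
S0 (Eve): max(7, 5) = 7
Eve at S0 wants the highest of {P=7, Q=5}, so chooses P.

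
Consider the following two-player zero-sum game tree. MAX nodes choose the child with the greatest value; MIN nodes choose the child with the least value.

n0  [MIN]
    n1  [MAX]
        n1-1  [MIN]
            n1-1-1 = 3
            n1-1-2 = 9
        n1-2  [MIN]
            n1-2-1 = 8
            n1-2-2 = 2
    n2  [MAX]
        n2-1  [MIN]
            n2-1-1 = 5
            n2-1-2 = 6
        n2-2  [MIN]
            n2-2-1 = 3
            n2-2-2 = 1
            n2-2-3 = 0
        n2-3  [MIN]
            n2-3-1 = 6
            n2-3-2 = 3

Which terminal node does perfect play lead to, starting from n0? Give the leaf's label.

n1-1-1

n1-1 (MIN): min(3, 9) = 3
n1-2 (MIN): min(8, 2) = 2
n1 (MAX): max(3, 2) = 3
n2-1 (MIN): min(5, 6) = 5
n2-2 (MIN): min(3, 1, 0) = 0
n2-3 (MIN): min(6, 3) = 3
n2 (MAX): max(5, 0, 3) = 5
n0 (MIN): min(3, 5) = 3
At n0, MIN picks n1 (lowest: 3).
At n1, MAX picks n1-1 (highest: 3).
At n1-1, MIN picks n1-1-1 (lowest: 3).
Terminal value 3.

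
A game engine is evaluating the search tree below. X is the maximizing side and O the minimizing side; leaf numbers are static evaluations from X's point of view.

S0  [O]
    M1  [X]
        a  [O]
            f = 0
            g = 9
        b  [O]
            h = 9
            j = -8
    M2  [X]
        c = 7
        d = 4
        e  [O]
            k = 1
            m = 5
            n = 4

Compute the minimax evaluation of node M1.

a (O): min(0, 9) = 0
b (O): min(9, -8) = -8
M1 (X): max(0, -8) = 0

0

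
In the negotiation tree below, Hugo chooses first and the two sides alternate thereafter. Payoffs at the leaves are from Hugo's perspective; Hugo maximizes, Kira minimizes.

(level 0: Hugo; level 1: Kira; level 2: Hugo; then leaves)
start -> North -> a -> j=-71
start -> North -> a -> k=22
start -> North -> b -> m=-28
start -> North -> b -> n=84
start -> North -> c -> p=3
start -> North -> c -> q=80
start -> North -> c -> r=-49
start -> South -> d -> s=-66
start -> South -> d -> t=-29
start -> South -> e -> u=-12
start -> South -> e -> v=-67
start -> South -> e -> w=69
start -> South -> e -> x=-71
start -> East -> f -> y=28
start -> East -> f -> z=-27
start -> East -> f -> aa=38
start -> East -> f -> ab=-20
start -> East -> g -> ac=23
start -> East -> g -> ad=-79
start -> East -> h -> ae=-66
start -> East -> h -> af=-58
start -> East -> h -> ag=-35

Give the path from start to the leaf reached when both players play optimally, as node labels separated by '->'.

start -> North -> a -> k

a (Hugo): max(-71, 22) = 22
b (Hugo): max(-28, 84) = 84
c (Hugo): max(3, 80, -49) = 80
North (Kira): min(22, 84, 80) = 22
d (Hugo): max(-66, -29) = -29
e (Hugo): max(-12, -67, 69, -71) = 69
South (Kira): min(-29, 69) = -29
f (Hugo): max(28, -27, 38, -20) = 38
g (Hugo): max(23, -79) = 23
h (Hugo): max(-66, -58, -35) = -35
East (Kira): min(38, 23, -35) = -35
start (Hugo): max(22, -29, -35) = 22
At start, Hugo picks North (highest: 22).
At North, Kira picks a (lowest: 22).
At a, Hugo picks k (highest: 22).
Terminal value 22.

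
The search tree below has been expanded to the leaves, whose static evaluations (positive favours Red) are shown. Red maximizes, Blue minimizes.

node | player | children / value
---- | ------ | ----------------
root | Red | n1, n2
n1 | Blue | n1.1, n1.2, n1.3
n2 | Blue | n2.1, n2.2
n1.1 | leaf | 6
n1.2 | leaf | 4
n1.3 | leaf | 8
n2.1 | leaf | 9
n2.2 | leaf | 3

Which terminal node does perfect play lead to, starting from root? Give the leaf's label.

n1 (Blue): min(6, 4, 8) = 4
n2 (Blue): min(9, 3) = 3
root (Red): max(4, 3) = 4
At root, Red picks n1 (highest: 4).
At n1, Blue picks n1.2 (lowest: 4).
Terminal value 4.

n1.2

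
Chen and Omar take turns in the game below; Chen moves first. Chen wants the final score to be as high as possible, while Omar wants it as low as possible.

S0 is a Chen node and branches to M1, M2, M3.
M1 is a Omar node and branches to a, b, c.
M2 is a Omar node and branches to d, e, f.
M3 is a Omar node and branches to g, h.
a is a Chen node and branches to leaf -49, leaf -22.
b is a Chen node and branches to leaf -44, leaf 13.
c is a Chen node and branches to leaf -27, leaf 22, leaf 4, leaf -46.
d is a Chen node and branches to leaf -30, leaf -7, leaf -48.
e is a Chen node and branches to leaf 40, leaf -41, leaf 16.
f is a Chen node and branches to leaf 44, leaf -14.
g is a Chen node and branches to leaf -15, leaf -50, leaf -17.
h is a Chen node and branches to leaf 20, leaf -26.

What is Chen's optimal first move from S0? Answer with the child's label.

M2

a (Chen): max(-49, -22) = -22
b (Chen): max(-44, 13) = 13
c (Chen): max(-27, 22, 4, -46) = 22
M1 (Omar): min(-22, 13, 22) = -22
d (Chen): max(-30, -7, -48) = -7
e (Chen): max(40, -41, 16) = 40
f (Chen): max(44, -14) = 44
M2 (Omar): min(-7, 40, 44) = -7
g (Chen): max(-15, -50, -17) = -15
h (Chen): max(20, -26) = 20
M3 (Omar): min(-15, 20) = -15
S0 (Chen): max(-22, -7, -15) = -7
Chen at S0 wants the highest of {M1=-22, M2=-7, M3=-15}, so chooses M2.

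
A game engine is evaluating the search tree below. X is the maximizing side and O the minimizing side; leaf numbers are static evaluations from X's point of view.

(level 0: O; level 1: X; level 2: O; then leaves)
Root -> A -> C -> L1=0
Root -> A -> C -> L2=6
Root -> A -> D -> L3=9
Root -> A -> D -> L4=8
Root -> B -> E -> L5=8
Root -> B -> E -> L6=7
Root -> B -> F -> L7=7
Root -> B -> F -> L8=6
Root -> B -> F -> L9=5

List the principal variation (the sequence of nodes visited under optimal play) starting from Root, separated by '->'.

Root -> B -> E -> L6

C (O): min(0, 6) = 0
D (O): min(9, 8) = 8
A (X): max(0, 8) = 8
E (O): min(8, 7) = 7
F (O): min(7, 6, 5) = 5
B (X): max(7, 5) = 7
Root (O): min(8, 7) = 7
At Root, O picks B (lowest: 7).
At B, X picks E (highest: 7).
At E, O picks L6 (lowest: 7).
Terminal value 7.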